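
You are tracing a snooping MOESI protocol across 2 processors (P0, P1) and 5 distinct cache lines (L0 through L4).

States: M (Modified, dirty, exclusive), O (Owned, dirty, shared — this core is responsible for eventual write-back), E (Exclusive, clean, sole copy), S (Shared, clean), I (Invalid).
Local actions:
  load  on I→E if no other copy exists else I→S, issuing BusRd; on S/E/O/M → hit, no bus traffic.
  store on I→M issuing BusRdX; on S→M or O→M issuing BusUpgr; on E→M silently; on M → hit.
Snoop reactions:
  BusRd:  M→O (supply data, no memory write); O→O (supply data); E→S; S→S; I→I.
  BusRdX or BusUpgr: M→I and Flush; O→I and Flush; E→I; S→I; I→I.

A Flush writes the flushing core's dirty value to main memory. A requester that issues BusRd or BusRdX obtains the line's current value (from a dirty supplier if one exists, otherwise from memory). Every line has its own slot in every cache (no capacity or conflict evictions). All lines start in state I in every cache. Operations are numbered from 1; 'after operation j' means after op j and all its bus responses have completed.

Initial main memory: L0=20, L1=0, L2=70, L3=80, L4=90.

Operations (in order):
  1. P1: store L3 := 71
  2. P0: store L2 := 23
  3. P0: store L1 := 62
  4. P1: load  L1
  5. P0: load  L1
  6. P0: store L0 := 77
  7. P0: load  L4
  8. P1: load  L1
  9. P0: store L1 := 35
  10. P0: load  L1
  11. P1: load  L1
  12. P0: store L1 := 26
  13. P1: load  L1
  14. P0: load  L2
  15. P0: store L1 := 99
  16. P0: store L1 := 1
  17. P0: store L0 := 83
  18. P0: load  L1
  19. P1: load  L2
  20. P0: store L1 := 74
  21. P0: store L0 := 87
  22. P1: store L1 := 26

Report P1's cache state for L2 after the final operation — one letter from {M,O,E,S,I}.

step 1: P1: store L3 := 71  ⟶  IM  (L3)  txn=BusRdX  M[L3]=80
step 2: P0: store L2 := 23  ⟶  MI  (L2)  txn=BusRdX  M[L2]=70
step 3: P0: store L1 := 62  ⟶  MI  (L1)  txn=BusRdX  M[L1]=0
step 4: P1: load  L1  ⟶  OS  (L1)  txn=BusRd  M[L1]=0
step 5: P0: load  L1  ⟶  OS  (L1)  txn=∅  M[L1]=0
step 6: P0: store L0 := 77  ⟶  MI  (L0)  txn=BusRdX  M[L0]=20
step 7: P0: load  L4  ⟶  EI  (L4)  txn=BusRd  M[L4]=90
step 8: P1: load  L1  ⟶  OS  (L1)  txn=∅  M[L1]=0
step 9: P0: store L1 := 35  ⟶  MI  (L1)  txn=BusUpgr  M[L1]=0
step 10: P0: load  L1  ⟶  MI  (L1)  txn=∅  M[L1]=0
step 11: P1: load  L1  ⟶  OS  (L1)  txn=BusRd  M[L1]=0
step 12: P0: store L1 := 26  ⟶  MI  (L1)  txn=BusUpgr  M[L1]=0
step 13: P1: load  L1  ⟶  OS  (L1)  txn=BusRd  M[L1]=0
step 14: P0: load  L2  ⟶  MI  (L2)  txn=∅  M[L2]=70
step 15: P0: store L1 := 99  ⟶  MI  (L1)  txn=BusUpgr  M[L1]=0
step 16: P0: store L1 := 1  ⟶  MI  (L1)  txn=∅  M[L1]=0
step 17: P0: store L0 := 83  ⟶  MI  (L0)  txn=∅  M[L0]=20
step 18: P0: load  L1  ⟶  MI  (L1)  txn=∅  M[L1]=0
step 19: P1: load  L2  ⟶  OS  (L2)  txn=BusRd  M[L2]=70
step 20: P0: store L1 := 74  ⟶  MI  (L1)  txn=∅  M[L1]=0
step 21: P0: store L0 := 87  ⟶  MI  (L0)  txn=∅  M[L0]=20
step 22: P1: store L1 := 26  ⟶  IM  (L1)  txn=BusRdX+Flush  M[L1]=74

state = S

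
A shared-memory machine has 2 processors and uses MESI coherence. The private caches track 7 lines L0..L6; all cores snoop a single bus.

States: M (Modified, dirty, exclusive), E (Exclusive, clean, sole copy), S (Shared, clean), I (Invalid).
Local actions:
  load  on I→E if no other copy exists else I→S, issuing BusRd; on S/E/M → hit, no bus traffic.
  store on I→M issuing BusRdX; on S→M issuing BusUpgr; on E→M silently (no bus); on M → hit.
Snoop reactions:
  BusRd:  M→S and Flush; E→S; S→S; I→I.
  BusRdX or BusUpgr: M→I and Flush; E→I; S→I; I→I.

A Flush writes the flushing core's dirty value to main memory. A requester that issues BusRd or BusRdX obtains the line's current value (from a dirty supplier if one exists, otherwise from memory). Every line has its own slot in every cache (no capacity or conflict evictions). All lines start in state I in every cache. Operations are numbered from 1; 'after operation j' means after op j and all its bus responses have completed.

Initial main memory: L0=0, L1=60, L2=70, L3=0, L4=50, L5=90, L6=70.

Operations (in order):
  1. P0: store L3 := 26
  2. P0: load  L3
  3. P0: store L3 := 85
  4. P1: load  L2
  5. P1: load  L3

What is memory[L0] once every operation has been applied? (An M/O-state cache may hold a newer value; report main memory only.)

step 1: P0: store L3 := 26  ⟶  MI  (L3)  txn=BusRdX  M[L3]=0
step 2: P0: load  L3  ⟶  MI  (L3)  txn=∅  M[L3]=0
step 3: P0: store L3 := 85  ⟶  MI  (L3)  txn=∅  M[L3]=0
step 4: P1: load  L2  ⟶  IE  (L2)  txn=BusRd  M[L2]=70
step 5: P1: load  L3  ⟶  SS  (L3)  txn=BusRd+Flush  M[L3]=85

memory[L0] = 0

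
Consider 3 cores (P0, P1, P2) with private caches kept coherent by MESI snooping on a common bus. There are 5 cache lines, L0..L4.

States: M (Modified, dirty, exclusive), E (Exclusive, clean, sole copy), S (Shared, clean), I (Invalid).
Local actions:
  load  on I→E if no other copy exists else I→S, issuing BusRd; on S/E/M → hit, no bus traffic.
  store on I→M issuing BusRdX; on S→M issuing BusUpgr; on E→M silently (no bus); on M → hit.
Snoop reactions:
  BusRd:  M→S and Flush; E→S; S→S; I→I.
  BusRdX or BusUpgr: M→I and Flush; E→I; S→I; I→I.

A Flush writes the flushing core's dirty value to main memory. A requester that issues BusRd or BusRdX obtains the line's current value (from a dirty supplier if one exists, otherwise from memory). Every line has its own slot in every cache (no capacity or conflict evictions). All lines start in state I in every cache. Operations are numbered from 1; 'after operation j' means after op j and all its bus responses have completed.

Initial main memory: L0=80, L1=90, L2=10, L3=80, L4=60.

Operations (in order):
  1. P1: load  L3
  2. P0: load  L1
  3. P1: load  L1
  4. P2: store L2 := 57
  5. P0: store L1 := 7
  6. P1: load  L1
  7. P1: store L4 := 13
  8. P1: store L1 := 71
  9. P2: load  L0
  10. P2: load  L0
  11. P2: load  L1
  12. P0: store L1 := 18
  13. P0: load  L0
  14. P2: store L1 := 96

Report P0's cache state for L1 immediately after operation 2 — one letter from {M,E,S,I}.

step 1: P1: load  L3  ⟶  IEI  (L3)  txn=BusRd  M[L3]=80
step 2: P0: load  L1  ⟶  EII  (L1)  txn=BusRd  M[L1]=90
step 3: P1: load  L1  ⟶  SSI  (L1)  txn=BusRd  M[L1]=90
step 4: P2: store L2 := 57  ⟶  IIM  (L2)  txn=BusRdX  M[L2]=10
step 5: P0: store L1 := 7  ⟶  MII  (L1)  txn=BusUpgr  M[L1]=90
step 6: P1: load  L1  ⟶  SSI  (L1)  txn=BusRd+Flush  M[L1]=7
step 7: P1: store L4 := 13  ⟶  IMI  (L4)  txn=BusRdX  M[L4]=60
step 8: P1: store L1 := 71  ⟶  IMI  (L1)  txn=BusUpgr  M[L1]=7
step 9: P2: load  L0  ⟶  IIE  (L0)  txn=BusRd  M[L0]=80
step 10: P2: load  L0  ⟶  IIE  (L0)  txn=∅  M[L0]=80
step 11: P2: load  L1  ⟶  ISS  (L1)  txn=BusRd+Flush  M[L1]=71
step 12: P0: store L1 := 18  ⟶  MII  (L1)  txn=BusRdX  M[L1]=71
step 13: P0: load  L0  ⟶  SIS  (L0)  txn=BusRd  M[L0]=80
step 14: P2: store L1 := 96  ⟶  IIM  (L1)  txn=BusRdX+Flush  M[L1]=18

state = E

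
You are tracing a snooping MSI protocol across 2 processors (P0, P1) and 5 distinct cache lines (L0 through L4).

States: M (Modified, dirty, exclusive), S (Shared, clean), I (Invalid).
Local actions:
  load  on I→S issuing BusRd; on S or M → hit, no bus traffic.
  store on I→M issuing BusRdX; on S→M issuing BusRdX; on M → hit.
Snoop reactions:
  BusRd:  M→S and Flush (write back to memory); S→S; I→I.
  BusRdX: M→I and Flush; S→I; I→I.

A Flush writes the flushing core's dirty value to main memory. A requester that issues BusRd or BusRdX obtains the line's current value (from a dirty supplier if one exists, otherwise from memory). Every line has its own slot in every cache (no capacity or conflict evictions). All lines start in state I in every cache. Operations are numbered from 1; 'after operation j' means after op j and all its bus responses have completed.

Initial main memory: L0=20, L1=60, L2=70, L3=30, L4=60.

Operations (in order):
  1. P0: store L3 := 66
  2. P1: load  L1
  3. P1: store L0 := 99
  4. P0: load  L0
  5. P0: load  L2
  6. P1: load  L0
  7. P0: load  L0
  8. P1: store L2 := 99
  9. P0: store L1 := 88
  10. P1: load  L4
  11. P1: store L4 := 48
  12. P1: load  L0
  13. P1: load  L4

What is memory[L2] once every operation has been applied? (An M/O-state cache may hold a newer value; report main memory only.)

[1] P0: store L3 := 66 | P0:M(66), P1:I | bus: BusRdX
[2] P1: load  L1 | P0:I, P1:S(60) | bus: BusRd
[3] P1: store L0 := 99 | P0:I, P1:M(99) | bus: BusRdX
[4] P0: load  L0 | P0:S(99), P1:S(99) | bus: BusRd,Flush
[5] P0: load  L2 | P0:S(70), P1:I | bus: BusRd
[6] P1: load  L0 | P0:S(99), P1:S(99) | bus: none
[7] P0: load  L0 | P0:S(99), P1:S(99) | bus: none
[8] P1: store L2 := 99 | P0:I, P1:M(99) | bus: BusRdX
[9] P0: store L1 := 88 | P0:M(88), P1:I | bus: BusRdX
[10] P1: load  L4 | P0:I, P1:S(60) | bus: BusRd
[11] P1: store L4 := 48 | P0:I, P1:M(48) | bus: BusRdX
[12] P1: load  L0 | P0:S(99), P1:S(99) | bus: none
[13] P1: load  L4 | P0:I, P1:M(48) | bus: none

memory[L2] = 70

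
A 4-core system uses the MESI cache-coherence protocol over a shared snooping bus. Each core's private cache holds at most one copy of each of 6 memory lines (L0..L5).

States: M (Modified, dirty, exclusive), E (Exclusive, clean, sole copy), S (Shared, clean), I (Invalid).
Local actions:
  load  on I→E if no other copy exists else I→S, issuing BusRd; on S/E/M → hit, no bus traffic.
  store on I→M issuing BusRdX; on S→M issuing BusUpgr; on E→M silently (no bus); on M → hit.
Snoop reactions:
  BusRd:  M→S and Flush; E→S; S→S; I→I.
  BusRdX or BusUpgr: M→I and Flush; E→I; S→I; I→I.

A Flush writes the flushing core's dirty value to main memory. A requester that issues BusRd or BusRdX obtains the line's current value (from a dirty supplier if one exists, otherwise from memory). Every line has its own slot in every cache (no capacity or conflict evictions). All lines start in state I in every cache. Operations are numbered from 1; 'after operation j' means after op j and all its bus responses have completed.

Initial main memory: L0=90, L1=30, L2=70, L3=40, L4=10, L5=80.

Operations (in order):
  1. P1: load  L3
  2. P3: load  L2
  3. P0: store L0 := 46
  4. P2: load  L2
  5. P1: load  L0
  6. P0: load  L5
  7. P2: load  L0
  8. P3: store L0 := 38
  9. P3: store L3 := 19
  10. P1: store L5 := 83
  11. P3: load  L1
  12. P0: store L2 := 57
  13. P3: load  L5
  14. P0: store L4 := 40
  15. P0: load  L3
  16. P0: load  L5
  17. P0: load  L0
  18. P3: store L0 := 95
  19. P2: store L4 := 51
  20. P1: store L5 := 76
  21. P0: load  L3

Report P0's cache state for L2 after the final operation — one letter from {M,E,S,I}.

state = M

  op1 P1: load  L3 → I/E/I/I on L3; bus BusRd; mem=40
  op2 P3: load  L2 → I/I/I/E on L2; bus BusRd; mem=70
  op3 P0: store L0 := 46 → M/I/I/I on L0; bus BusRdX; mem=90
  op4 P2: load  L2 → I/I/S/S on L2; bus BusRd; mem=70
  op5 P1: load  L0 → S/S/I/I on L0; bus BusRd Flush; mem=46
  op6 P0: load  L5 → E/I/I/I on L5; bus BusRd; mem=80
  op7 P2: load  L0 → S/S/S/I on L0; bus BusRd; mem=46
  op8 P3: store L0 := 38 → I/I/I/M on L0; bus BusRdX; mem=46
  op9 P3: store L3 := 19 → I/I/I/M on L3; bus BusRdX; mem=40
  op10 P1: store L5 := 83 → I/M/I/I on L5; bus BusRdX; mem=80
  op11 P3: load  L1 → I/I/I/E on L1; bus BusRd; mem=30
  op12 P0: store L2 := 57 → M/I/I/I on L2; bus BusRdX; mem=70
  op13 P3: load  L5 → I/S/I/S on L5; bus BusRd Flush; mem=83
  op14 P0: store L4 := 40 → M/I/I/I on L4; bus BusRdX; mem=10
  op15 P0: load  L3 → S/I/I/S on L3; bus BusRd Flush; mem=19
  op16 P0: load  L5 → S/S/I/S on L5; bus BusRd; mem=83
  op17 P0: load  L0 → S/I/I/S on L0; bus BusRd Flush; mem=38
  op18 P3: store L0 := 95 → I/I/I/M on L0; bus BusUpgr; mem=38
  op19 P2: store L4 := 51 → I/I/M/I on L4; bus BusRdX Flush; mem=40
  op20 P1: store L5 := 76 → I/M/I/I on L5; bus BusUpgr; mem=83
  op21 P0: load  L3 → S/I/I/S on L3; bus (none); mem=19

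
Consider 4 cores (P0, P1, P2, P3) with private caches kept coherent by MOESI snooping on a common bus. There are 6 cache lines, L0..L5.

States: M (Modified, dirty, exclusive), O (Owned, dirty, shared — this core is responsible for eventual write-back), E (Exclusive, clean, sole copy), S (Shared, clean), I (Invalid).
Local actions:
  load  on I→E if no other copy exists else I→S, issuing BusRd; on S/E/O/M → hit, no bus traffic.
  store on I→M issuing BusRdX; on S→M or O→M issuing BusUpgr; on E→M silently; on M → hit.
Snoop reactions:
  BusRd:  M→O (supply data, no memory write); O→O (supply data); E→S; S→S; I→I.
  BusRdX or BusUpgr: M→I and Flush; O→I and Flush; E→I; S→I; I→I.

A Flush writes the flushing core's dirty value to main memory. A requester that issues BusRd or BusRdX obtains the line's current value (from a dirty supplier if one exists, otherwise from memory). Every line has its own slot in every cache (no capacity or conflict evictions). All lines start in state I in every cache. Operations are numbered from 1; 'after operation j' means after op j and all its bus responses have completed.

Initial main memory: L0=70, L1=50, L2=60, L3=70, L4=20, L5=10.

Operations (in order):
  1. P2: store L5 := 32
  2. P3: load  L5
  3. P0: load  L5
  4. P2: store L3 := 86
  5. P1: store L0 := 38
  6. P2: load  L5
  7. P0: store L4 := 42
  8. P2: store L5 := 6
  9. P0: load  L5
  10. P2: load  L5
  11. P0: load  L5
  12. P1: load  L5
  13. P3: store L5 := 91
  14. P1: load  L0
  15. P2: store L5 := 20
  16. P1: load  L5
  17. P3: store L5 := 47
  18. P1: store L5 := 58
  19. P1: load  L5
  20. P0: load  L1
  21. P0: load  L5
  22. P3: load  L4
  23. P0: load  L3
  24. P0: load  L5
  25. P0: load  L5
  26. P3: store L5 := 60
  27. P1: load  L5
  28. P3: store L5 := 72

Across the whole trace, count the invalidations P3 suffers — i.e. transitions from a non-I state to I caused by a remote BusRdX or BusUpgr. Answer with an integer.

[1] P2: store L5 := 32 | P0:I, P1:I, P2:M(32), P3:I | bus: BusRdX
[2] P3: load  L5 | P0:I, P1:I, P2:O(32), P3:S(32) | bus: BusRd
[3] P0: load  L5 | P0:S(32), P1:I, P2:O(32), P3:S(32) | bus: BusRd
[4] P2: store L3 := 86 | P0:I, P1:I, P2:M(86), P3:I | bus: BusRdX
[5] P1: store L0 := 38 | P0:I, P1:M(38), P2:I, P3:I | bus: BusRdX
[6] P2: load  L5 | P0:S(32), P1:I, P2:O(32), P3:S(32) | bus: none
[7] P0: store L4 := 42 | P0:M(42), P1:I, P2:I, P3:I | bus: BusRdX
[8] P2: store L5 := 6 | P0:I, P1:I, P2:M(6), P3:I | bus: BusUpgr
[9] P0: load  L5 | P0:S(6), P1:I, P2:O(6), P3:I | bus: BusRd
[10] P2: load  L5 | P0:S(6), P1:I, P2:O(6), P3:I | bus: none
[11] P0: load  L5 | P0:S(6), P1:I, P2:O(6), P3:I | bus: none
[12] P1: load  L5 | P0:S(6), P1:S(6), P2:O(6), P3:I | bus: BusRd
[13] P3: store L5 := 91 | P0:I, P1:I, P2:I, P3:M(91) | bus: BusRdX,Flush
[14] P1: load  L0 | P0:I, P1:M(38), P2:I, P3:I | bus: none
[15] P2: store L5 := 20 | P0:I, P1:I, P2:M(20), P3:I | bus: BusRdX,Flush
[16] P1: load  L5 | P0:I, P1:S(20), P2:O(20), P3:I | bus: BusRd
[17] P3: store L5 := 47 | P0:I, P1:I, P2:I, P3:M(47) | bus: BusRdX,Flush
[18] P1: store L5 := 58 | P0:I, P1:M(58), P2:I, P3:I | bus: BusRdX,Flush
[19] P1: load  L5 | P0:I, P1:M(58), P2:I, P3:I | bus: none
[20] P0: load  L1 | P0:E(50), P1:I, P2:I, P3:I | bus: BusRd
[21] P0: load  L5 | P0:S(58), P1:O(58), P2:I, P3:I | bus: BusRd
[22] P3: load  L4 | P0:O(42), P1:I, P2:I, P3:S(42) | bus: BusRd
[23] P0: load  L3 | P0:S(86), P1:I, P2:O(86), P3:I | bus: BusRd
[24] P0: load  L5 | P0:S(58), P1:O(58), P2:I, P3:I | bus: none
[25] P0: load  L5 | P0:S(58), P1:O(58), P2:I, P3:I | bus: none
[26] P3: store L5 := 60 | P0:I, P1:I, P2:I, P3:M(60) | bus: BusRdX,Flush
[27] P1: load  L5 | P0:I, P1:S(60), P2:I, P3:O(60) | bus: BusRd
[28] P3: store L5 := 72 | P0:I, P1:I, P2:I, P3:M(72) | bus: BusUpgr

invalidations = 3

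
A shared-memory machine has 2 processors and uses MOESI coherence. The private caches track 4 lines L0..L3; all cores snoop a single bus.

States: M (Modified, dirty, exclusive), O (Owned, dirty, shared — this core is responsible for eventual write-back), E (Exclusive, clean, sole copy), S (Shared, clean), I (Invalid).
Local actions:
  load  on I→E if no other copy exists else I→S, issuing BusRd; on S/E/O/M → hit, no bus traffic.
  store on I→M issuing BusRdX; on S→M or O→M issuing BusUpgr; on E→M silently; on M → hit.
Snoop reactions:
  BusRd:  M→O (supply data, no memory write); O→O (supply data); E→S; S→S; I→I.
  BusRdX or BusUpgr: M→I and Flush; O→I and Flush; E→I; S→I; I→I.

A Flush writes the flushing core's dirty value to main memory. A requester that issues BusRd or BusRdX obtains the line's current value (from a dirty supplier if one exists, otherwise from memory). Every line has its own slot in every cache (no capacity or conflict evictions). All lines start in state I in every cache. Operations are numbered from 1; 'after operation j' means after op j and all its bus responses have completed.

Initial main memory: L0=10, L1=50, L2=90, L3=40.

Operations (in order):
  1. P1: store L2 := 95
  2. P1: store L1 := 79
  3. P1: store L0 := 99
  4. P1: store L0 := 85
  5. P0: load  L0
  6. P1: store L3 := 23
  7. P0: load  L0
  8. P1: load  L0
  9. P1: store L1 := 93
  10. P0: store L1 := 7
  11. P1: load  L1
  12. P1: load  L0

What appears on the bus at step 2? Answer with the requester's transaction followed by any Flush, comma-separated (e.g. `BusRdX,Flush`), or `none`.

  op1 P1: store L2 := 95 → I/M on L2; bus BusRdX; mem=90
  op2 P1: store L1 := 79 → I/M on L1; bus BusRdX; mem=50
  op3 P1: store L0 := 99 → I/M on L0; bus BusRdX; mem=10
  op4 P1: store L0 := 85 → I/M on L0; bus (none); mem=10
  op5 P0: load  L0 → S/O on L0; bus BusRd; mem=10
  op6 P1: store L3 := 23 → I/M on L3; bus BusRdX; mem=40
  op7 P0: load  L0 → S/O on L0; bus (none); mem=10
  op8 P1: load  L0 → S/O on L0; bus (none); mem=10
  op9 P1: store L1 := 93 → I/M on L1; bus (none); mem=50
  op10 P0: store L1 := 7 → M/I on L1; bus BusRdX Flush; mem=93
  op11 P1: load  L1 → O/S on L1; bus BusRd; mem=93
  op12 P1: load  L0 → S/O on L0; bus (none); mem=10

bus = BusRdX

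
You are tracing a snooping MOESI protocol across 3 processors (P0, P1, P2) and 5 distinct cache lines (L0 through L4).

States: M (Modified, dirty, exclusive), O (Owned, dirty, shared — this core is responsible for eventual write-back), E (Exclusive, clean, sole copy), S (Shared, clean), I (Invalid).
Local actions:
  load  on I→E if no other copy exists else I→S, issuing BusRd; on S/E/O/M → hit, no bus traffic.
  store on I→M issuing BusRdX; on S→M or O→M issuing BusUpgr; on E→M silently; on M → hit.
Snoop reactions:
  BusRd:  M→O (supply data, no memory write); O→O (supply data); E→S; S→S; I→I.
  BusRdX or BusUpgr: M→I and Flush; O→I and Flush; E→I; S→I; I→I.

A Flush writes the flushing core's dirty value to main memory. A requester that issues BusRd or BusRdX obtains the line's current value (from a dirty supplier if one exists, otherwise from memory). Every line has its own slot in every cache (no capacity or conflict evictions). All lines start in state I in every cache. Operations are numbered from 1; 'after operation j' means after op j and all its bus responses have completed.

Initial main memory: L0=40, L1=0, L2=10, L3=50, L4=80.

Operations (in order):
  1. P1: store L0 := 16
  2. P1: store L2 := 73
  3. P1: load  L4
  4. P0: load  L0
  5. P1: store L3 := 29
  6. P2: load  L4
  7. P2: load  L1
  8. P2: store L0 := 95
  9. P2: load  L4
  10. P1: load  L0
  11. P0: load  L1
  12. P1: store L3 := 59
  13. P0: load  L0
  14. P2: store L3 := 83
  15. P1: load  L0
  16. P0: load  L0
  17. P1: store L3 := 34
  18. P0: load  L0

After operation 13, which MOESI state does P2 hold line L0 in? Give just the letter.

state = O

  op1 P1: store L0 := 16 → I/M/I on L0; bus BusRdX; mem=40
  op2 P1: store L2 := 73 → I/M/I on L2; bus BusRdX; mem=10
  op3 P1: load  L4 → I/E/I on L4; bus BusRd; mem=80
  op4 P0: load  L0 → S/O/I on L0; bus BusRd; mem=40
  op5 P1: store L3 := 29 → I/M/I on L3; bus BusRdX; mem=50
  op6 P2: load  L4 → I/S/S on L4; bus BusRd; mem=80
  op7 P2: load  L1 → I/I/E on L1; bus BusRd; mem=0
  op8 P2: store L0 := 95 → I/I/M on L0; bus BusRdX Flush; mem=16
  op9 P2: load  L4 → I/S/S on L4; bus (none); mem=80
  op10 P1: load  L0 → I/S/O on L0; bus BusRd; mem=16
  op11 P0: load  L1 → S/I/S on L1; bus BusRd; mem=0
  op12 P1: store L3 := 59 → I/M/I on L3; bus (none); mem=50
  op13 P0: load  L0 → S/S/O on L0; bus BusRd; mem=16
  op14 P2: store L3 := 83 → I/I/M on L3; bus BusRdX Flush; mem=59
  op15 P1: load  L0 → S/S/O on L0; bus (none); mem=16
  op16 P0: load  L0 → S/S/O on L0; bus (none); mem=16
  op17 P1: store L3 := 34 → I/M/I on L3; bus BusRdX Flush; mem=83
  op18 P0: load  L0 → S/S/O on L0; bus (none); mem=16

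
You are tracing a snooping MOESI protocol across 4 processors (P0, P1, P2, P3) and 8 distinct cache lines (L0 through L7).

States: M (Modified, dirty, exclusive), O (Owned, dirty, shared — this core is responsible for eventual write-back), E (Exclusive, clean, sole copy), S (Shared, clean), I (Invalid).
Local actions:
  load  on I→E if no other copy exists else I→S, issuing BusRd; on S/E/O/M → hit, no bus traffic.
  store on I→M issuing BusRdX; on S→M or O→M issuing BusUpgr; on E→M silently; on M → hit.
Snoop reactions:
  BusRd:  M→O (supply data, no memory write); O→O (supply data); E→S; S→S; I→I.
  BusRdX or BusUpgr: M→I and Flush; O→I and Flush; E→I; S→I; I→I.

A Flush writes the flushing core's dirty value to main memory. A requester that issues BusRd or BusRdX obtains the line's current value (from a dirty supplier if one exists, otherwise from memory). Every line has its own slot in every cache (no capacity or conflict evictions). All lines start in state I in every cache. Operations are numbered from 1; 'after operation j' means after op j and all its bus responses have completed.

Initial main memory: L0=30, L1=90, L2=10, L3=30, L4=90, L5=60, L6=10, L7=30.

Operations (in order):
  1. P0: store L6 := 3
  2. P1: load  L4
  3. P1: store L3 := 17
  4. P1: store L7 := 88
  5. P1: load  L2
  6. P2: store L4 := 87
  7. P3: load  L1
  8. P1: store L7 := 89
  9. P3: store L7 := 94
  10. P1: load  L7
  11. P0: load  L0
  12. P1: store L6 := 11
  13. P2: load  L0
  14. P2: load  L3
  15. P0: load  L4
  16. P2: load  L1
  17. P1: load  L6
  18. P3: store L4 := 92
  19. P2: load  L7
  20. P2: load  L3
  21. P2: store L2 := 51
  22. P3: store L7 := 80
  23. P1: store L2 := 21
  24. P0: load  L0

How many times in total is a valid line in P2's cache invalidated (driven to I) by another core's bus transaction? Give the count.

  op1 P0: store L6 := 3 → M/I/I/I on L6; bus BusRdX; mem=10
  op2 P1: load  L4 → I/E/I/I on L4; bus BusRd; mem=90
  op3 P1: store L3 := 17 → I/M/I/I on L3; bus BusRdX; mem=30
  op4 P1: store L7 := 88 → I/M/I/I on L7; bus BusRdX; mem=30
  op5 P1: load  L2 → I/E/I/I on L2; bus BusRd; mem=10
  op6 P2: store L4 := 87 → I/I/M/I on L4; bus BusRdX; mem=90
  op7 P3: load  L1 → I/I/I/E on L1; bus BusRd; mem=90
  op8 P1: store L7 := 89 → I/M/I/I on L7; bus (none); mem=30
  op9 P3: store L7 := 94 → I/I/I/M on L7; bus BusRdX Flush; mem=89
  op10 P1: load  L7 → I/S/I/O on L7; bus BusRd; mem=89
  op11 P0: load  L0 → E/I/I/I on L0; bus BusRd; mem=30
  op12 P1: store L6 := 11 → I/M/I/I on L6; bus BusRdX Flush; mem=3
  op13 P2: load  L0 → S/I/S/I on L0; bus BusRd; mem=30
  op14 P2: load  L3 → I/O/S/I on L3; bus BusRd; mem=30
  op15 P0: load  L4 → S/I/O/I on L4; bus BusRd; mem=90
  op16 P2: load  L1 → I/I/S/S on L1; bus BusRd; mem=90
  op17 P1: load  L6 → I/M/I/I on L6; bus (none); mem=3
  op18 P3: store L4 := 92 → I/I/I/M on L4; bus BusRdX Flush; mem=87
  op19 P2: load  L7 → I/S/S/O on L7; bus BusRd; mem=89
  op20 P2: load  L3 → I/O/S/I on L3; bus (none); mem=30
  op21 P2: store L2 := 51 → I/I/M/I on L2; bus BusRdX; mem=10
  op22 P3: store L7 := 80 → I/I/I/M on L7; bus BusUpgr; mem=89
  op23 P1: store L2 := 21 → I/M/I/I on L2; bus BusRdX Flush; mem=51
  op24 P0: load  L0 → S/I/S/I on L0; bus (none); mem=30

invalidations = 3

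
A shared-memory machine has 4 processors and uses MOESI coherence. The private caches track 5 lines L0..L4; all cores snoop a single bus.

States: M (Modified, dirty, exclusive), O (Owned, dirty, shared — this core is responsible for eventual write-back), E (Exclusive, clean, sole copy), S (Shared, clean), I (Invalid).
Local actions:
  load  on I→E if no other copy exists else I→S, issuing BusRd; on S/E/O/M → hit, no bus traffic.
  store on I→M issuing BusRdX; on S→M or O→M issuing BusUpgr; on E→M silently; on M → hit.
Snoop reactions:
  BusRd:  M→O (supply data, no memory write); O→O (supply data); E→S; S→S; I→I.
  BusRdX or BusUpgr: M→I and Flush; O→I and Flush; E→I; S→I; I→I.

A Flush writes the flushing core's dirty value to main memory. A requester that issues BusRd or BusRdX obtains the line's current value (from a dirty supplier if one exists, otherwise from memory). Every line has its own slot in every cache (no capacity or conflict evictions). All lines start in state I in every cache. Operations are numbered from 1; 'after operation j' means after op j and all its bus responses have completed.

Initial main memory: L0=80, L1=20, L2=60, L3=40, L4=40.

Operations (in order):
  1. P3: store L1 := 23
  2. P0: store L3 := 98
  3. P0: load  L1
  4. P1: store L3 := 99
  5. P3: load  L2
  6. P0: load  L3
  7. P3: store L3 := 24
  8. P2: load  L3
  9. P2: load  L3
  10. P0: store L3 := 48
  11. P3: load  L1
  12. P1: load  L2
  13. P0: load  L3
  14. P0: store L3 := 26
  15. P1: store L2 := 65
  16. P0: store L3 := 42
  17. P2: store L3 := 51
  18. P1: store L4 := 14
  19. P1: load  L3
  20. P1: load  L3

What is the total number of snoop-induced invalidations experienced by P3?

step 1: P3: store L1 := 23  ⟶  IIIM  (L1)  txn=BusRdX  M[L1]=20
step 2: P0: store L3 := 98  ⟶  MIII  (L3)  txn=BusRdX  M[L3]=40
step 3: P0: load  L1  ⟶  SIIO  (L1)  txn=BusRd  M[L1]=20
step 4: P1: store L3 := 99  ⟶  IMII  (L3)  txn=BusRdX+Flush  M[L3]=98
step 5: P3: load  L2  ⟶  IIIE  (L2)  txn=BusRd  M[L2]=60
step 6: P0: load  L3  ⟶  SOII  (L3)  txn=BusRd  M[L3]=98
step 7: P3: store L3 := 24  ⟶  IIIM  (L3)  txn=BusRdX+Flush  M[L3]=99
step 8: P2: load  L3  ⟶  IISO  (L3)  txn=BusRd  M[L3]=99
step 9: P2: load  L3  ⟶  IISO  (L3)  txn=∅  M[L3]=99
step 10: P0: store L3 := 48  ⟶  MIII  (L3)  txn=BusRdX+Flush  M[L3]=24
step 11: P3: load  L1  ⟶  SIIO  (L1)  txn=∅  M[L1]=20
step 12: P1: load  L2  ⟶  ISIS  (L2)  txn=BusRd  M[L2]=60
step 13: P0: load  L3  ⟶  MIII  (L3)  txn=∅  M[L3]=24
step 14: P0: store L3 := 26  ⟶  MIII  (L3)  txn=∅  M[L3]=24
step 15: P1: store L2 := 65  ⟶  IMII  (L2)  txn=BusUpgr  M[L2]=60
step 16: P0: store L3 := 42  ⟶  MIII  (L3)  txn=∅  M[L3]=24
step 17: P2: store L3 := 51  ⟶  IIMI  (L3)  txn=BusRdX+Flush  M[L3]=42
step 18: P1: store L4 := 14  ⟶  IMII  (L4)  txn=BusRdX  M[L4]=40
step 19: P1: load  L3  ⟶  ISOI  (L3)  txn=BusRd  M[L3]=42
step 20: P1: load  L3  ⟶  ISOI  (L3)  txn=∅  M[L3]=42

invalidations = 2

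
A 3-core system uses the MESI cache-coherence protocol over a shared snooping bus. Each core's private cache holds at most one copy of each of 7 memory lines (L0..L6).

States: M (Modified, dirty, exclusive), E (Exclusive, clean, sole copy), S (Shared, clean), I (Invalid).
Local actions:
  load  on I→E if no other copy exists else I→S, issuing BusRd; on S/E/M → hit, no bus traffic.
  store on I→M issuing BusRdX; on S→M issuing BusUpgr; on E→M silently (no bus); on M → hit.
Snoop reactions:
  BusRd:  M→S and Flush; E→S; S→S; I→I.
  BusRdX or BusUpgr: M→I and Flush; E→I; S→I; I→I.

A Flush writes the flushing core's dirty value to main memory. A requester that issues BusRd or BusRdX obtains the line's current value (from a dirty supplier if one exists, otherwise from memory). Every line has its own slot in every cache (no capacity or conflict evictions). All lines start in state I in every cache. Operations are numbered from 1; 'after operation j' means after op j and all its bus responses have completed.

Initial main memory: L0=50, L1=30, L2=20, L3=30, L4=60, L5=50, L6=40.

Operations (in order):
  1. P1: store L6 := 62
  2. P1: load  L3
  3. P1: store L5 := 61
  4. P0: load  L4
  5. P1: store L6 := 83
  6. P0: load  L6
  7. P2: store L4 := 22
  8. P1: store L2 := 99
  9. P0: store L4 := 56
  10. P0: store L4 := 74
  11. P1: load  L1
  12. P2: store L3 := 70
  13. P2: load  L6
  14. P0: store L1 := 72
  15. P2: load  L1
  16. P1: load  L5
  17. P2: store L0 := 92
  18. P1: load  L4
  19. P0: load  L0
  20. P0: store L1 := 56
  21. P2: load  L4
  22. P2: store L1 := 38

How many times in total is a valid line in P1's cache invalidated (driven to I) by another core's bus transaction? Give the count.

invalidations = 2

  op1 P1: store L6 := 62 → I/M/I on L6; bus BusRdX; mem=40
  op2 P1: load  L3 → I/E/I on L3; bus BusRd; mem=30
  op3 P1: store L5 := 61 → I/M/I on L5; bus BusRdX; mem=50
  op4 P0: load  L4 → E/I/I on L4; bus BusRd; mem=60
  op5 P1: store L6 := 83 → I/M/I on L6; bus (none); mem=40
  op6 P0: load  L6 → S/S/I on L6; bus BusRd Flush; mem=83
  op7 P2: store L4 := 22 → I/I/M on L4; bus BusRdX; mem=60
  op8 P1: store L2 := 99 → I/M/I on L2; bus BusRdX; mem=20
  op9 P0: store L4 := 56 → M/I/I on L4; bus BusRdX Flush; mem=22
  op10 P0: store L4 := 74 → M/I/I on L4; bus (none); mem=22
  op11 P1: load  L1 → I/E/I on L1; bus BusRd; mem=30
  op12 P2: store L3 := 70 → I/I/M on L3; bus BusRdX; mem=30
  op13 P2: load  L6 → S/S/S on L6; bus BusRd; mem=83
  op14 P0: store L1 := 72 → M/I/I on L1; bus BusRdX; mem=30
  op15 P2: load  L1 → S/I/S on L1; bus BusRd Flush; mem=72
  op16 P1: load  L5 → I/M/I on L5; bus (none); mem=50
  op17 P2: store L0 := 92 → I/I/M on L0; bus BusRdX; mem=50
  op18 P1: load  L4 → S/S/I on L4; bus BusRd Flush; mem=74
  op19 P0: load  L0 → S/I/S on L0; bus BusRd Flush; mem=92
  op20 P0: store L1 := 56 → M/I/I on L1; bus BusUpgr; mem=72
  op21 P2: load  L4 → S/S/S on L4; bus BusRd; mem=74
  op22 P2: store L1 := 38 → I/I/M on L1; bus BusRdX Flush; mem=56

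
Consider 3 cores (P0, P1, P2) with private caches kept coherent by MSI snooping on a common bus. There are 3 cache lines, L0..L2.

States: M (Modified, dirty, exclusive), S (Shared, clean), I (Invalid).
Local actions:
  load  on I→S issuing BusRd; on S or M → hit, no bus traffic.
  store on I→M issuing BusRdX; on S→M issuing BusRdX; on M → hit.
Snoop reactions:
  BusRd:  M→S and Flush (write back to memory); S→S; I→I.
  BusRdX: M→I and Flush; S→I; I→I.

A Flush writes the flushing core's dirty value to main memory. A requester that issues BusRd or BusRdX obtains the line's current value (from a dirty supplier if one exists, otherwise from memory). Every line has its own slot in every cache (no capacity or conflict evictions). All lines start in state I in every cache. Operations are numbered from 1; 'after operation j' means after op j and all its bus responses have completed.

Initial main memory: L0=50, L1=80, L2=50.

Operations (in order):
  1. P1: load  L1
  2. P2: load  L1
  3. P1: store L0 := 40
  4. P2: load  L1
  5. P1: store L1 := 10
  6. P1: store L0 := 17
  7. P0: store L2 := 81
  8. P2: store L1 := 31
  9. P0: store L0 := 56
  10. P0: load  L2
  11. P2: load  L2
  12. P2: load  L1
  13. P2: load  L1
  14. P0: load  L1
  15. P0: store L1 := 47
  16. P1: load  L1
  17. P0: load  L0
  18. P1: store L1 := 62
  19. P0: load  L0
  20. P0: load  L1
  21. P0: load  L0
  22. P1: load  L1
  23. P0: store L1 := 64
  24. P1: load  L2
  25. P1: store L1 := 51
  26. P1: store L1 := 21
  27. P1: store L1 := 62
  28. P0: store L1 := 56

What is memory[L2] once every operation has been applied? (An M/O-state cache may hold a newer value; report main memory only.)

  op1 P1: load  L1 → I/S/I on L1; bus BusRd; mem=80
  op2 P2: load  L1 → I/S/S on L1; bus BusRd; mem=80
  op3 P1: store L0 := 40 → I/M/I on L0; bus BusRdX; mem=50
  op4 P2: load  L1 → I/S/S on L1; bus (none); mem=80
  op5 P1: store L1 := 10 → I/M/I on L1; bus BusRdX; mem=80
  op6 P1: store L0 := 17 → I/M/I on L0; bus (none); mem=50
  op7 P0: store L2 := 81 → M/I/I on L2; bus BusRdX; mem=50
  op8 P2: store L1 := 31 → I/I/M on L1; bus BusRdX Flush; mem=10
  op9 P0: store L0 := 56 → M/I/I on L0; bus BusRdX Flush; mem=17
  op10 P0: load  L2 → M/I/I on L2; bus (none); mem=50
  op11 P2: load  L2 → S/I/S on L2; bus BusRd Flush; mem=81
  op12 P2: load  L1 → I/I/M on L1; bus (none); mem=10
  op13 P2: load  L1 → I/I/M on L1; bus (none); mem=10
  op14 P0: load  L1 → S/I/S on L1; bus BusRd Flush; mem=31
  op15 P0: store L1 := 47 → M/I/I on L1; bus BusRdX; mem=31
  op16 P1: load  L1 → S/S/I on L1; bus BusRd Flush; mem=47
  op17 P0: load  L0 → M/I/I on L0; bus (none); mem=17
  op18 P1: store L1 := 62 → I/M/I on L1; bus BusRdX; mem=47
  op19 P0: load  L0 → M/I/I on L0; bus (none); mem=17
  op20 P0: load  L1 → S/S/I on L1; bus BusRd Flush; mem=62
  op21 P0: load  L0 → M/I/I on L0; bus (none); mem=17
  op22 P1: load  L1 → S/S/I on L1; bus (none); mem=62
  op23 P0: store L1 := 64 → M/I/I on L1; bus BusRdX; mem=62
  op24 P1: load  L2 → S/S/S on L2; bus BusRd; mem=81
  op25 P1: store L1 := 51 → I/M/I on L1; bus BusRdX Flush; mem=64
  op26 P1: store L1 := 21 → I/M/I on L1; bus (none); mem=64
  op27 P1: store L1 := 62 → I/M/I on L1; bus (none); mem=64
  op28 P0: store L1 := 56 → M/I/I on L1; bus BusRdX Flush; mem=62

memory[L2] = 81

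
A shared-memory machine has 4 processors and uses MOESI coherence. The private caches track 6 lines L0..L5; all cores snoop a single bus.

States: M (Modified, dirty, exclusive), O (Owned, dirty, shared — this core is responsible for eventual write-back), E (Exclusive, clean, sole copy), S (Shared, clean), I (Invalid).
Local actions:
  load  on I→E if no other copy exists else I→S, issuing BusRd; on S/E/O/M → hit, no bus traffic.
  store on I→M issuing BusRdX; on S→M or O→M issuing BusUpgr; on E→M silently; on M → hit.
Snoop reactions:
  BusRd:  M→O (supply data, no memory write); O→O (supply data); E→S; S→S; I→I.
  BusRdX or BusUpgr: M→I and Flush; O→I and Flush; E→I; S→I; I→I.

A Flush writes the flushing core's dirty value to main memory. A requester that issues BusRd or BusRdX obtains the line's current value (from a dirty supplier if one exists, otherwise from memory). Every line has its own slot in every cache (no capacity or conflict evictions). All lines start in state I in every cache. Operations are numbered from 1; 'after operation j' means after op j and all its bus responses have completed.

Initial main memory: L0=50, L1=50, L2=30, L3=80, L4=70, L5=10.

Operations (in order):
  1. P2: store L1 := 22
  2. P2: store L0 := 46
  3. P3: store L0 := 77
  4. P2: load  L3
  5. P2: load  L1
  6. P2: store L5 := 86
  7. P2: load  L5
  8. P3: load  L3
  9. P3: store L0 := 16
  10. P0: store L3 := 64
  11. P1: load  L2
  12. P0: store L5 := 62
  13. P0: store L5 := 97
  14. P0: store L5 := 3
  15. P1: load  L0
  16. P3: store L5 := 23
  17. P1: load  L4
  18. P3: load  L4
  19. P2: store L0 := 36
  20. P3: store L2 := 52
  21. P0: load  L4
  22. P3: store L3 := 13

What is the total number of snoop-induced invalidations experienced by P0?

[1] P2: store L1 := 22 | P0:I, P1:I, P2:M(22), P3:I | bus: BusRdX
[2] P2: store L0 := 46 | P0:I, P1:I, P2:M(46), P3:I | bus: BusRdX
[3] P3: store L0 := 77 | P0:I, P1:I, P2:I, P3:M(77) | bus: BusRdX,Flush
[4] P2: load  L3 | P0:I, P1:I, P2:E(80), P3:I | bus: BusRd
[5] P2: load  L1 | P0:I, P1:I, P2:M(22), P3:I | bus: none
[6] P2: store L5 := 86 | P0:I, P1:I, P2:M(86), P3:I | bus: BusRdX
[7] P2: load  L5 | P0:I, P1:I, P2:M(86), P3:I | bus: none
[8] P3: load  L3 | P0:I, P1:I, P2:S(80), P3:S(80) | bus: BusRd
[9] P3: store L0 := 16 | P0:I, P1:I, P2:I, P3:M(16) | bus: none
[10] P0: store L3 := 64 | P0:M(64), P1:I, P2:I, P3:I | bus: BusRdX
[11] P1: load  L2 | P0:I, P1:E(30), P2:I, P3:I | bus: BusRd
[12] P0: store L5 := 62 | P0:M(62), P1:I, P2:I, P3:I | bus: BusRdX,Flush
[13] P0: store L5 := 97 | P0:M(97), P1:I, P2:I, P3:I | bus: none
[14] P0: store L5 := 3 | P0:M(3), P1:I, P2:I, P3:I | bus: none
[15] P1: load  L0 | P0:I, P1:S(16), P2:I, P3:O(16) | bus: BusRd
[16] P3: store L5 := 23 | P0:I, P1:I, P2:I, P3:M(23) | bus: BusRdX,Flush
[17] P1: load  L4 | P0:I, P1:E(70), P2:I, P3:I | bus: BusRd
[18] P3: load  L4 | P0:I, P1:S(70), P2:I, P3:S(70) | bus: BusRd
[19] P2: store L0 := 36 | P0:I, P1:I, P2:M(36), P3:I | bus: BusRdX,Flush
[20] P3: store L2 := 52 | P0:I, P1:I, P2:I, P3:M(52) | bus: BusRdX
[21] P0: load  L4 | P0:S(70), P1:S(70), P2:I, P3:S(70) | bus: BusRd
[22] P3: store L3 := 13 | P0:I, P1:I, P2:I, P3:M(13) | bus: BusRdX,Flush

invalidations = 2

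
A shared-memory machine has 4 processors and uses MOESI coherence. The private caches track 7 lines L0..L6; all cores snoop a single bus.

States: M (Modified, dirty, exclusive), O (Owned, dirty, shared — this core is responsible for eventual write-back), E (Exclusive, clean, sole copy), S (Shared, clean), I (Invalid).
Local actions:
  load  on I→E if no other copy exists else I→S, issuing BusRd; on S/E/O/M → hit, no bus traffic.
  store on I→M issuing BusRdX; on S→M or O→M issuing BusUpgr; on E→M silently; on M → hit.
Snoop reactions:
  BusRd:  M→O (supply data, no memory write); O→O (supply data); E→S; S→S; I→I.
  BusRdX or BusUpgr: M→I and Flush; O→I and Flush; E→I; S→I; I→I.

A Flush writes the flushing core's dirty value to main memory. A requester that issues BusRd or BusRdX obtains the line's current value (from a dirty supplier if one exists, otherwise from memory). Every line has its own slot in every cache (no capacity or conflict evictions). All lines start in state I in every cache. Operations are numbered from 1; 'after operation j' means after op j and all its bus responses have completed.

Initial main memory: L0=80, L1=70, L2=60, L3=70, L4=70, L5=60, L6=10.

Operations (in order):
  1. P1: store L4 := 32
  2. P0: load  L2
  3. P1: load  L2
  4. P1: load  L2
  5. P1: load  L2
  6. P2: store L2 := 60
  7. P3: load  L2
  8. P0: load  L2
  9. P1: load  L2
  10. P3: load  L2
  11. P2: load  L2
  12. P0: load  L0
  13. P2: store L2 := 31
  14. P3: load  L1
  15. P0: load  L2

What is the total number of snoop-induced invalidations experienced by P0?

invalidations = 2

[1] P1: store L4 := 32 | P0:I, P1:M(32), P2:I, P3:I | bus: BusRdX
[2] P0: load  L2 | P0:E(60), P1:I, P2:I, P3:I | bus: BusRd
[3] P1: load  L2 | P0:S(60), P1:S(60), P2:I, P3:I | bus: BusRd
[4] P1: load  L2 | P0:S(60), P1:S(60), P2:I, P3:I | bus: none
[5] P1: load  L2 | P0:S(60), P1:S(60), P2:I, P3:I | bus: none
[6] P2: store L2 := 60 | P0:I, P1:I, P2:M(60), P3:I | bus: BusRdX
[7] P3: load  L2 | P0:I, P1:I, P2:O(60), P3:S(60) | bus: BusRd
[8] P0: load  L2 | P0:S(60), P1:I, P2:O(60), P3:S(60) | bus: BusRd
[9] P1: load  L2 | P0:S(60), P1:S(60), P2:O(60), P3:S(60) | bus: BusRd
[10] P3: load  L2 | P0:S(60), P1:S(60), P2:O(60), P3:S(60) | bus: none
[11] P2: load  L2 | P0:S(60), P1:S(60), P2:O(60), P3:S(60) | bus: none
[12] P0: load  L0 | P0:E(80), P1:I, P2:I, P3:I | bus: BusRd
[13] P2: store L2 := 31 | P0:I, P1:I, P2:M(31), P3:I | bus: BusUpgr
[14] P3: load  L1 | P0:I, P1:I, P2:I, P3:E(70) | bus: BusRd
[15] P0: load  L2 | P0:S(31), P1:I, P2:O(31), P3:I | bus: BusRd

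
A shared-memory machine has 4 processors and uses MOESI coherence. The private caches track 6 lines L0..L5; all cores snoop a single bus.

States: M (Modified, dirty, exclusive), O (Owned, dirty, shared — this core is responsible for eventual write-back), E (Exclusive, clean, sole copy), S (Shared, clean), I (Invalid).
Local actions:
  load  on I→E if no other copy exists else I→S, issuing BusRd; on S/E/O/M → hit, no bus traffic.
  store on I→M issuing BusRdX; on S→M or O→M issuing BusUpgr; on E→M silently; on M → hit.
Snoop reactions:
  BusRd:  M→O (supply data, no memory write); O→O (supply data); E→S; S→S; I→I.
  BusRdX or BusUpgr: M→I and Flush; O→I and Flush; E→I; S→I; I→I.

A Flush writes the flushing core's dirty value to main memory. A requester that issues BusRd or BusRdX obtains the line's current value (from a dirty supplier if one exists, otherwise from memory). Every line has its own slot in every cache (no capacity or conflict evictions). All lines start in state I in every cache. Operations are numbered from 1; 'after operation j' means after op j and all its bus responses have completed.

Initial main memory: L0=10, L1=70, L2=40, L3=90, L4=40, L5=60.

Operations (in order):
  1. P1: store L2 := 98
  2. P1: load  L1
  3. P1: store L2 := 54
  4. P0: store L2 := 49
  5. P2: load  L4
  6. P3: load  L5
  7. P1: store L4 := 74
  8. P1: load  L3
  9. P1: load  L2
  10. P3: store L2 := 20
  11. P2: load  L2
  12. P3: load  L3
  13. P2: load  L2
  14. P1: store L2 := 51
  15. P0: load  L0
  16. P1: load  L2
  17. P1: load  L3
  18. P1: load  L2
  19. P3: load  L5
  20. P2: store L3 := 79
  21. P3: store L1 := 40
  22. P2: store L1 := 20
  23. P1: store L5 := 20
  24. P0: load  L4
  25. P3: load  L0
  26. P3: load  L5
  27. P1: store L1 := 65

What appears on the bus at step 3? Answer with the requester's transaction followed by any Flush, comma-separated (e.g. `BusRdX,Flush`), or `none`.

1. P1: store L2 := 98  bus=[BusRdX]  L2: P0=I P1=M P2=I P3=I  mem[L2]=40
2. P1: load  L1  bus=[BusRd]  L1: P0=I P1=E P2=I P3=I  mem[L1]=70
3. P1: store L2 := 54  bus=[-]  L2: P0=I P1=M P2=I P3=I  mem[L2]=40
4. P0: store L2 := 49  bus=[BusRdX,Flush]  L2: P0=M P1=I P2=I P3=I  mem[L2]=54
5. P2: load  L4  bus=[BusRd]  L4: P0=I P1=I P2=E P3=I  mem[L4]=40
6. P3: load  L5  bus=[BusRd]  L5: P0=I P1=I P2=I P3=E  mem[L5]=60
7. P1: store L4 := 74  bus=[BusRdX]  L4: P0=I P1=M P2=I P3=I  mem[L4]=40
8. P1: load  L3  bus=[BusRd]  L3: P0=I P1=E P2=I P3=I  mem[L3]=90
9. P1: load  L2  bus=[BusRd]  L2: P0=O P1=S P2=I P3=I  mem[L2]=54
10. P3: store L2 := 20  bus=[BusRdX,Flush]  L2: P0=I P1=I P2=I P3=M  mem[L2]=49
11. P2: load  L2  bus=[BusRd]  L2: P0=I P1=I P2=S P3=O  mem[L2]=49
12. P3: load  L3  bus=[BusRd]  L3: P0=I P1=S P2=I P3=S  mem[L3]=90
13. P2: load  L2  bus=[-]  L2: P0=I P1=I P2=S P3=O  mem[L2]=49
14. P1: store L2 := 51  bus=[BusRdX,Flush]  L2: P0=I P1=M P2=I P3=I  mem[L2]=20
15. P0: load  L0  bus=[BusRd]  L0: P0=E P1=I P2=I P3=I  mem[L0]=10
16. P1: load  L2  bus=[-]  L2: P0=I P1=M P2=I P3=I  mem[L2]=20
17. P1: load  L3  bus=[-]  L3: P0=I P1=S P2=I P3=S  mem[L3]=90
18. P1: load  L2  bus=[-]  L2: P0=I P1=M P2=I P3=I  mem[L2]=20
19. P3: load  L5  bus=[-]  L5: P0=I P1=I P2=I P3=E  mem[L5]=60
20. P2: store L3 := 79  bus=[BusRdX]  L3: P0=I P1=I P2=M P3=I  mem[L3]=90
21. P3: store L1 := 40  bus=[BusRdX]  L1: P0=I P1=I P2=I P3=M  mem[L1]=70
22. P2: store L1 := 20  bus=[BusRdX,Flush]  L1: P0=I P1=I P2=M P3=I  mem[L1]=40
23. P1: store L5 := 20  bus=[BusRdX]  L5: P0=I P1=M P2=I P3=I  mem[L5]=60
24. P0: load  L4  bus=[BusRd]  L4: P0=S P1=O P2=I P3=I  mem[L4]=40
25. P3: load  L0  bus=[BusRd]  L0: P0=S P1=I P2=I P3=S  mem[L0]=10
26. P3: load  L5  bus=[BusRd]  L5: P0=I P1=O P2=I P3=S  mem[L5]=60
27. P1: store L1 := 65  bus=[BusRdX,Flush]  L1: P0=I P1=M P2=I P3=I  mem[L1]=20

bus = none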